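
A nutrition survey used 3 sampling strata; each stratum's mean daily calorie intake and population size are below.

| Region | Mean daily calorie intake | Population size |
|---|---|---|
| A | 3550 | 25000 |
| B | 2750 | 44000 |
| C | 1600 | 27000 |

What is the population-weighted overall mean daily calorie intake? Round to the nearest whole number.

2635

Σ Nₕ·x̄ₕ = 252950000
Σ Nₕ = 25000 + 44000 + 27000 = 96000
Overall mean = 252950000 / 96000 = 2634.8958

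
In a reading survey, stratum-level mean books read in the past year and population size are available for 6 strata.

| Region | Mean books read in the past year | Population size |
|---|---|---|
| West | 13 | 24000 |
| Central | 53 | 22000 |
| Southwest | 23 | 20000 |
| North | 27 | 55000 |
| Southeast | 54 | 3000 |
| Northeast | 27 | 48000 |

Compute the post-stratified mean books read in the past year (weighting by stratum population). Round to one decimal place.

Σ Nₕ·x̄ₕ = 13×24000 + 53×22000 + 23×20000 + 27×55000 + 54×3000 + 27×48000
  = 4881000
Σ Nₕ = 24000 + 22000 + 20000 + 55000 + 3000 + 48000 = 172000
Overall mean = 4881000 / 172000 = 28.377907

28.4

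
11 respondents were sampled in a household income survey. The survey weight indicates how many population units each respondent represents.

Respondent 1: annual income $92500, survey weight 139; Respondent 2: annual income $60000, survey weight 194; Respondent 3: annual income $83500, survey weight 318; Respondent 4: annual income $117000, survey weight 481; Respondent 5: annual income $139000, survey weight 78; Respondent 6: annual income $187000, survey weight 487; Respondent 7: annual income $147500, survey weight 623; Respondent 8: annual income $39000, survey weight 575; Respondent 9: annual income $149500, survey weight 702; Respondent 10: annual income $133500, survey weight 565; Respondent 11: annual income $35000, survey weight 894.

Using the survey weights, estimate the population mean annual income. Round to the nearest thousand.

Weighted sum = 92500×139 + 60000×194 + 83500×318 + 117000×481 + 139000×78 + 187000×487 + 147500×623 + 39000×575 + 149500×702 + 133500×565 + 35000×894
  = 12857500 + 11640000 + 26553000 + 56277000 + 10842000 + 91069000 + 91892500 + 22425000 + 104949000 + 75427500 + 31290000 = 535222500
Sum of weights = 139 + 194 + 318 + 481 + 78 + 487 + 623 + 575 + 702 + 565 + 894 = 5056
Weighted mean = 535222500 / 5056 = 105858.88

106000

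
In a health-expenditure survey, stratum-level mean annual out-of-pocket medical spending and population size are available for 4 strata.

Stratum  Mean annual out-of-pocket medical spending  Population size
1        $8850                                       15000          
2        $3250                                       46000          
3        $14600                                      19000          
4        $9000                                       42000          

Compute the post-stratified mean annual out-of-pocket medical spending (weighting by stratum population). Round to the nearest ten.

Σ Nₕ·x̄ₕ = 8850×15000 + 3250×46000 + 14600×19000 + 9000×42000
  = 132750000 + 149500000 + 277400000 + 378000000 = 937650000
Σ Nₕ = 15000 + 46000 + 19000 + 42000 = 122000
Overall mean = 937650000 / 122000 = 7685.6557

7690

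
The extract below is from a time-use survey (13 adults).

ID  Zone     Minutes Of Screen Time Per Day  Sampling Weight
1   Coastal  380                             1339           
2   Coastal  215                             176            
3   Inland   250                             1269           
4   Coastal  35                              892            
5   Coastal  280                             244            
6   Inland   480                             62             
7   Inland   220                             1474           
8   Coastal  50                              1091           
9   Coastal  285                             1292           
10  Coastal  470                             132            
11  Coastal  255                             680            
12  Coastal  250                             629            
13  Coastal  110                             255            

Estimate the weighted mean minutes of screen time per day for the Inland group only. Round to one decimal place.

239.3

Inland rows: 3, 6, 7
Weighted sum = 250×1269 + 480×62 + 220×1474
  = 671290
Sum of weights = 2805
Weighted mean = 671290 / 2805 = 239.31907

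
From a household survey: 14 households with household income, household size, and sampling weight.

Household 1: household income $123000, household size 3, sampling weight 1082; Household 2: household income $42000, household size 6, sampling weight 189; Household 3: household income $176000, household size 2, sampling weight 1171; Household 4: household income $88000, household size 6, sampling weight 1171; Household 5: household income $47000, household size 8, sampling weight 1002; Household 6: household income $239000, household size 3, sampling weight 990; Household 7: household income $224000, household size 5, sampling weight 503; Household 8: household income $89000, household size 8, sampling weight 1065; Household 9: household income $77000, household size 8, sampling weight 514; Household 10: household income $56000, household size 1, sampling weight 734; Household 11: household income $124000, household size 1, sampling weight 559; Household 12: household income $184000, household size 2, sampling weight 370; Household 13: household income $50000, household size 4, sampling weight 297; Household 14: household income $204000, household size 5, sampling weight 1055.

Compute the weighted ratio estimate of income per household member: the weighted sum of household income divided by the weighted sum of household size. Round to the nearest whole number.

28722

Σ wᵢ·y = 1389477000
Σ wᵢ·x = 48377
Ratio = 1389477000 / 48377 = 28721.851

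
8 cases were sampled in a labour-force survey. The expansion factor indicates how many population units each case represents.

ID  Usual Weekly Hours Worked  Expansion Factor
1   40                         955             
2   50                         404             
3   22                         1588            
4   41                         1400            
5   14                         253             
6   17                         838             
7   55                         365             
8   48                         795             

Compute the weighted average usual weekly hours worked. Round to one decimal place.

34.4

Weighted sum = 40×955 + 50×404 + 22×1588 + 41×1400 + 14×253 + 17×838 + 55×365 + 48×795
  = 38200 + 20200 + 34936 + 57400 + 3542 + 14246 + 20075 + 38160 = 226759
Sum of weights = 955 + 404 + 1588 + 1400 + 253 + 838 + 365 + 795 = 6598
Weighted mean = 226759 / 6598 = 34.367839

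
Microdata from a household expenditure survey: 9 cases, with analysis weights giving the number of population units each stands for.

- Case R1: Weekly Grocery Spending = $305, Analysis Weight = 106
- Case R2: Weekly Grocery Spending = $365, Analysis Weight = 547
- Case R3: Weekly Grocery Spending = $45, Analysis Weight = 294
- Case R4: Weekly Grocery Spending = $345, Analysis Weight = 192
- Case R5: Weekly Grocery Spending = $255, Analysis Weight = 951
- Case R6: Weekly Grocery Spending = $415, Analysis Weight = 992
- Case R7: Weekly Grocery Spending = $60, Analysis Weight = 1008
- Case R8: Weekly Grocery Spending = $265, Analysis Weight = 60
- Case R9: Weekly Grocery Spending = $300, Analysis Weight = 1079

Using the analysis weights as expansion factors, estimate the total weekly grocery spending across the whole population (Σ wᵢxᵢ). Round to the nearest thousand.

Weighted total = 305×106 + 365×547 + 45×294 + 345×192 + 255×951 + 415×992 + 60×1008 + 265×60 + 300×1079
  = 32330 + 199655 + 13230 + 66240 + 242505 + 411680 + 60480 + 15900 + 323700 = 1365720

1366000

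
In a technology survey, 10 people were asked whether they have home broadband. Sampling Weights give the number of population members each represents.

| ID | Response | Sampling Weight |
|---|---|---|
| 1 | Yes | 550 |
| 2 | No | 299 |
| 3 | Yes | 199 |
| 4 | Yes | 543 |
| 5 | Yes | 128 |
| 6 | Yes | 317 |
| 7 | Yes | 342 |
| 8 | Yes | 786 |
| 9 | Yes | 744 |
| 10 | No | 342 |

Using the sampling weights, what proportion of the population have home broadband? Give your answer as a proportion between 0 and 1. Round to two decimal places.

0.85

Sum of weights for 'Yes' = 550 + 199 + 543 + 128 + 317 + 342 + 786 + 744 = 3609
Total weight = 550 + 299 + 199 + 543 + 128 + 317 + 342 + 786 + 744 + 342 = 4250
Weighted proportion = 3609 / 4250 = 0.84917647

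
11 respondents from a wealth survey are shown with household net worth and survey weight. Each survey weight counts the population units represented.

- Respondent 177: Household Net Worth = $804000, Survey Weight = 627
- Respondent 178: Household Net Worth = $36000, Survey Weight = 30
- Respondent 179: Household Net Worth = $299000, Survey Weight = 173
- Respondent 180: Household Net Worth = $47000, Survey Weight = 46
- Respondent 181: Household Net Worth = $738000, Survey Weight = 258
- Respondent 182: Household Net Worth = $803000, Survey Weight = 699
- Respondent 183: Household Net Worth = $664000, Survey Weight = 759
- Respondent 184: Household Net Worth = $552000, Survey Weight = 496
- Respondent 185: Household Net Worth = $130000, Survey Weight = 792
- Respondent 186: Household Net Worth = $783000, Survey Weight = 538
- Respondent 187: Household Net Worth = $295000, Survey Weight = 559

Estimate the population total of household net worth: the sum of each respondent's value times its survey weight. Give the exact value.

Weighted total = 804000×627 + 36000×30 + 299000×173 + 47000×46 + 738000×258 + 803000×699 + 664000×759 + 552000×496 + 130000×792 + 783000×538 + 295000×559
  = 504108000 + 1080000 + 51727000 + 2162000 + 190404000 + 561297000 + 503976000 + 273792000 + 102960000 + 421254000 + 164905000 = 2777665000

2777665000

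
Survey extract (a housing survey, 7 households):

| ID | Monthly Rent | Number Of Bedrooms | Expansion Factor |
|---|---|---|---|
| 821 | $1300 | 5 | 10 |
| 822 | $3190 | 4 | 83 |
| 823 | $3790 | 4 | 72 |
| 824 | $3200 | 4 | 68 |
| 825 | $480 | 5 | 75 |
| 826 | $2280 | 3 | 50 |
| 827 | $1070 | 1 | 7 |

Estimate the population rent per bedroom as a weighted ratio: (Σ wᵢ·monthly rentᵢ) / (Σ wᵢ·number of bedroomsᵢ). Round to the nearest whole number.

Σ wᵢ·y = 1300×10 + 3190×83 + 3790×72 + 3200×68 + 480×75 + 2280×50 + 1070×7
  = 13000 + 264770 + 272880 + 217600 + 36000 + 114000 + 7490 = 925740
Σ wᵢ·x = 5×10 + 4×83 + 4×72 + 4×68 + 5×75 + 3×50 + 1×7
  = 50 + 332 + 288 + 272 + 375 + 150 + 7 = 1474
Ratio = 925740 / 1474 = 628.04613

628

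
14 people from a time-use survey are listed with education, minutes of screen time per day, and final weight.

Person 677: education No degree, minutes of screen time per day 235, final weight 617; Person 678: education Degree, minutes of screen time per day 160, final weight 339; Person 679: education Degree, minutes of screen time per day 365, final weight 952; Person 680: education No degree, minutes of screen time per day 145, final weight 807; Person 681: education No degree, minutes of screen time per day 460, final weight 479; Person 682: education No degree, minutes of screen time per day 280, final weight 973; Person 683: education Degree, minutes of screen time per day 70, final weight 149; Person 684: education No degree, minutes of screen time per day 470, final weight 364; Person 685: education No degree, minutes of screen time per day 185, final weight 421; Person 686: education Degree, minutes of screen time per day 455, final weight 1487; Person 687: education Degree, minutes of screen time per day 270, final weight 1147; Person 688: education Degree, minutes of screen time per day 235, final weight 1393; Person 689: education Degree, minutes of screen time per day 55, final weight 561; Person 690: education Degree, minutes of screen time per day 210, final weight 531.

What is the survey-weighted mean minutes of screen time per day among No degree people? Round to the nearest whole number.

No degree rows: 677, 680, 681, 682, 684, 685
Weighted sum = 235×617 + 145×807 + 460×479 + 280×973 + 470×364 + 185×421
  = 1003755
Sum of weights = 3661
Weighted mean = 1003755 / 3661 = 274.17509

274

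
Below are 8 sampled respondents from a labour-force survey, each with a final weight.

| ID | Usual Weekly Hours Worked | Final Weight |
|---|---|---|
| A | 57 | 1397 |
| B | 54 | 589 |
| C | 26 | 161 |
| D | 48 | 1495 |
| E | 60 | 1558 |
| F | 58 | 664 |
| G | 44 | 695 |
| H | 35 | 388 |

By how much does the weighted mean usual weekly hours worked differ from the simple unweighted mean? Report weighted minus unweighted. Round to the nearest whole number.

Unweighted sum = 57 + 54 + 26 + 48 + 60 + 58 + 44 + 35 = 382
Unweighted mean = 382 / 8 = 47.75
Weighted sum = 57×1397 + 54×589 + 26×161 + 48×1495 + 60×1558 + 58×664 + 44×695 + 35×388
  = 79629 + 31806 + 4186 + 71760 + 93480 + 38512 + 30580 + 13580 = 363533
Sum of weights = 6947
Weighted mean = 363533 / 6947 = 52.329495
Difference (weighted minus unweighted) = 4.5794947

5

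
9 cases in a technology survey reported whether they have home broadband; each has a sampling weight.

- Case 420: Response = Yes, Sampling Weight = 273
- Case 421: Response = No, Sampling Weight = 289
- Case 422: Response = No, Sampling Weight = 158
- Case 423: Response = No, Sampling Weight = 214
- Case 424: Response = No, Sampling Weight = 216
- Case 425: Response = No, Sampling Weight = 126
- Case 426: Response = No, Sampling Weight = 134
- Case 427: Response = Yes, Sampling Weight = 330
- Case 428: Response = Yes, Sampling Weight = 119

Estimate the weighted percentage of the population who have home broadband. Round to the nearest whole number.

Sum of weights for 'Yes' = 273 + 330 + 119 = 722
Total weight = 273 + 289 + 158 + 214 + 216 + 126 + 134 + 330 + 119 = 1859
Weighted proportion = 722 / 1859 = 0.38838085 → 38.838085%

39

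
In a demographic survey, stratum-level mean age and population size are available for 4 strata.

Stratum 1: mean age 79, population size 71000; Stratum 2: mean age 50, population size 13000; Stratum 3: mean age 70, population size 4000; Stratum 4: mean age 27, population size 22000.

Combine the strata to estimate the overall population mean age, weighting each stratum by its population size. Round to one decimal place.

Σ Nₕ·x̄ₕ = 7133000
Σ Nₕ = 71000 + 13000 + 4000 + 22000 = 110000
Overall mean = 7133000 / 110000 = 64.845455

64.8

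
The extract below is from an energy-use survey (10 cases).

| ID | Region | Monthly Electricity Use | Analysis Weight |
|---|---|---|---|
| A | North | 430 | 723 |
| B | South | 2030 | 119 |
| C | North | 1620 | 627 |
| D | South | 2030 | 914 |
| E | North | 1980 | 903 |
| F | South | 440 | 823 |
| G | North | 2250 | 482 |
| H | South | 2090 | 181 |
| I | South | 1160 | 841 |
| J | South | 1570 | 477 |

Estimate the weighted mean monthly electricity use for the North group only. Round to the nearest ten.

1540

North rows: A, C, E, G
Weighted sum = 4199070
Sum of weights = 723 + 627 + 903 + 482 = 2735
Weighted mean = 4199070 / 2735 = 1535.309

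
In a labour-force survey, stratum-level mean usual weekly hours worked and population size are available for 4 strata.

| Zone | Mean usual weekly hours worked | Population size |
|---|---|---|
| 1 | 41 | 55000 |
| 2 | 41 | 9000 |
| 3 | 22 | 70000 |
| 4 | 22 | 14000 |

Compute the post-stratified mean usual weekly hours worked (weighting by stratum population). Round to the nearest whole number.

30

Σ Nₕ·x̄ₕ = 41×55000 + 41×9000 + 22×70000 + 22×14000
  = 2255000 + 369000 + 1540000 + 308000 = 4472000
Σ Nₕ = 55000 + 9000 + 70000 + 14000 = 148000
Overall mean = 4472000 / 148000 = 30.216216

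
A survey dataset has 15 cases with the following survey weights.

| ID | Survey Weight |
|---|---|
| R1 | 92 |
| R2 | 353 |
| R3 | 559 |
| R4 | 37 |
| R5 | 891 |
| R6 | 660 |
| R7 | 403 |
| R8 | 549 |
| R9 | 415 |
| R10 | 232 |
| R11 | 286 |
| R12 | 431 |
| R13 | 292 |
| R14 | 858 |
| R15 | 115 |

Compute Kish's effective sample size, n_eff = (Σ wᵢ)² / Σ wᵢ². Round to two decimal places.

Σ wᵢ = 6173
Σ wᵢ² = 3468473
n_eff = 6173² / 3468473 = 38105929 / 3468473 = 10.98637

10.99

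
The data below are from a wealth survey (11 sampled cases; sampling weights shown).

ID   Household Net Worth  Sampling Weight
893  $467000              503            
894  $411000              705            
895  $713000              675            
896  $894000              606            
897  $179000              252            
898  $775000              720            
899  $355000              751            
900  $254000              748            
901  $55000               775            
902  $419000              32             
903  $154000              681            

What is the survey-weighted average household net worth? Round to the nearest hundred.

Weighted sum = 467000×503 + 411000×705 + 713000×675 + 894000×606 + 179000×252 + 775000×720 + 355000×751 + 254000×748 + 55000×775 + 419000×32 + 154000×681
  = 234901000 + 289755000 + 481275000 + 541764000 + 45108000 + 558000000 + 266605000 + 189992000 + 42625000 + 13408000 + 104874000 = 2768307000
Sum of weights = 503 + 705 + 675 + 606 + 252 + 720 + 751 + 748 + 775 + 32 + 681 = 6448
Weighted mean = 2768307000 / 6448 = 429328.01

429300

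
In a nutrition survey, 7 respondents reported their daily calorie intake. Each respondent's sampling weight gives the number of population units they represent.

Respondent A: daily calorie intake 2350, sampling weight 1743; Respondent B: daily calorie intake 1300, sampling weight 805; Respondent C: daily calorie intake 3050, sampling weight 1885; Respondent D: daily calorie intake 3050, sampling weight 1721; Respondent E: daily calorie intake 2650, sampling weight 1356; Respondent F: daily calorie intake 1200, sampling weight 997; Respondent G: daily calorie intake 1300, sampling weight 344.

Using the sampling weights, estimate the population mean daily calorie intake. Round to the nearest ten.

2420

Weighted sum = 2350×1743 + 1300×805 + 3050×1885 + 3050×1721 + 2650×1356 + 1200×997 + 1300×344
  = 21377850
Sum of weights = 1743 + 805 + 1885 + 1721 + 1356 + 997 + 344 = 8851
Weighted mean = 21377850 / 8851 = 2415.3034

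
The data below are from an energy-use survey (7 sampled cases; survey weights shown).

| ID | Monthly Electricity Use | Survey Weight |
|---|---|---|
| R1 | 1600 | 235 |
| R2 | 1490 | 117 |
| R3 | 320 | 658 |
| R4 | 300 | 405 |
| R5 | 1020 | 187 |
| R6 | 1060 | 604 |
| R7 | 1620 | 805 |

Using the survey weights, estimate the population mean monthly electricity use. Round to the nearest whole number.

Weighted sum = 1600×235 + 1490×117 + 320×658 + 300×405 + 1020×187 + 1060×604 + 1620×805
  = 376000 + 174330 + 210560 + 121500 + 190740 + 640240 + 1304100 = 3017470
Sum of weights = 235 + 117 + 658 + 405 + 187 + 604 + 805 = 3011
Weighted mean = 3017470 / 3011 = 1002.1488

1002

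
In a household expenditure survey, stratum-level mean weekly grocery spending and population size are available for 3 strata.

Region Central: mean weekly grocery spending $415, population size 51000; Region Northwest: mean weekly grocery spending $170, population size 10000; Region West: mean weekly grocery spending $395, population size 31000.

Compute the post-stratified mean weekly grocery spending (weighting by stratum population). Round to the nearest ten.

380

Σ Nₕ·x̄ₕ = 35110000
Σ Nₕ = 51000 + 10000 + 31000 = 92000
Overall mean = 35110000 / 92000 = 381.63043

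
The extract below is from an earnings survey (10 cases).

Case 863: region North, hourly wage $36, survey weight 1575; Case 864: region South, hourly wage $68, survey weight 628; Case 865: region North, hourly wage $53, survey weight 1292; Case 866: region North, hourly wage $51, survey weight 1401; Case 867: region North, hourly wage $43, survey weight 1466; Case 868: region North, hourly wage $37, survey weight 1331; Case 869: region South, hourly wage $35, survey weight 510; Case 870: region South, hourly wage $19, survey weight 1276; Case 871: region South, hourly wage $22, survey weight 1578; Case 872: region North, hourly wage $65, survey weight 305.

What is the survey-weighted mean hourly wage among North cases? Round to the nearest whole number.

45

North rows: 863, 865, 866, 867, 868, 872
Weighted sum = 36×1575 + 53×1292 + 51×1401 + 43×1466 + 37×1331 + 65×305
  = 56700 + 68476 + 71451 + 63038 + 49247 + 19825 = 328737
Sum of weights = 1575 + 1292 + 1401 + 1466 + 1331 + 305 = 7370
Weighted mean = 328737 / 7370 = 44.604749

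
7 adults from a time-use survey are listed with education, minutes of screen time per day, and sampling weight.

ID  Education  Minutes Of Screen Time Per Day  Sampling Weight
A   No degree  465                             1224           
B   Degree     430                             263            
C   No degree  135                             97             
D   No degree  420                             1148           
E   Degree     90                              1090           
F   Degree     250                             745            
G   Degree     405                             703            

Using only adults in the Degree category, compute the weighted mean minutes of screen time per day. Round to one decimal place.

243.5

Degree rows: B, E, F, G
Weighted sum = 430×263 + 90×1090 + 250×745 + 405×703
  = 682155
Sum of weights = 263 + 1090 + 745 + 703 = 2801
Weighted mean = 682155 / 2801 = 243.53981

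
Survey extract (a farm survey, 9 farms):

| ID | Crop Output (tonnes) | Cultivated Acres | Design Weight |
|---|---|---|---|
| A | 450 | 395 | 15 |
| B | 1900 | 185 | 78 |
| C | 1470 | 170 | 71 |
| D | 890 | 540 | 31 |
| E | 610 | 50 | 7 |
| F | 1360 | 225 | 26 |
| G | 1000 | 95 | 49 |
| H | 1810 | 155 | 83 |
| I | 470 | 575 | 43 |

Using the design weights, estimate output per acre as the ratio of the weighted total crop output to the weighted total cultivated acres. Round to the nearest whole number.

6

Σ wᵢ·y = 450×15 + 1900×78 + 1470×71 + 890×31 + 610×7 + 1360×26 + 1000×49 + 1810×83 + 470×43
  = 6750 + 148200 + 104370 + 27590 + 4270 + 35360 + 49000 + 150230 + 20210 = 545980
Σ wᵢ·x = 97610
Ratio = 545980 / 97610 = 5.5934843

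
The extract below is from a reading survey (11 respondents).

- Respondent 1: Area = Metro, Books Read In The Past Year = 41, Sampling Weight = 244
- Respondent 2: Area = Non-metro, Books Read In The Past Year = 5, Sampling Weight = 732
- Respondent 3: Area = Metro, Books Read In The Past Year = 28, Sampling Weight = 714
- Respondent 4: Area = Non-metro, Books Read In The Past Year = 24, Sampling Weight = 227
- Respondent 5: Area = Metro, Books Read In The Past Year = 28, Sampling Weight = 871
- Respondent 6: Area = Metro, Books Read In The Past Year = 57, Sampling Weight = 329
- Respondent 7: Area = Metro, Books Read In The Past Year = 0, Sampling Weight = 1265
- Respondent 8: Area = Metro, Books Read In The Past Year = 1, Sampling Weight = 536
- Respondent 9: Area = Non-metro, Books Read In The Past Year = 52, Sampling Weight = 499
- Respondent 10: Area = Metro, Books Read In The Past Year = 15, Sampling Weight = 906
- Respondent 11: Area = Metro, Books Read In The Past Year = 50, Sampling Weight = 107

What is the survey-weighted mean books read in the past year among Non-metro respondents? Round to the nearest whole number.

Non-metro rows: 2, 4, 9
Weighted sum = 5×732 + 24×227 + 52×499
  = 35056
Sum of weights = 1458
Weighted mean = 35056 / 1458 = 24.043896

24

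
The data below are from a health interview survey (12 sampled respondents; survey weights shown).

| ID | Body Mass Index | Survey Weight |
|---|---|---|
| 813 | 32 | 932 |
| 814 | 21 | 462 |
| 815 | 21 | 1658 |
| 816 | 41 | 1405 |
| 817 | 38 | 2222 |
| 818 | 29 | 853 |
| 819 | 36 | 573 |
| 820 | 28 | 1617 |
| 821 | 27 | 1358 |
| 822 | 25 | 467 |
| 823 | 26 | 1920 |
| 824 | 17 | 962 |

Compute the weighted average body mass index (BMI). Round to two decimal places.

29.22

Weighted sum = 32×932 + 21×462 + 21×1658 + 41×1405 + 38×2222 + 29×853 + 36×573 + 28×1617 + 27×1358 + 25×467 + 26×1920 + 17×962
  = 29824 + 9702 + 34818 + 57605 + 84436 + 24737 + 20628 + 45276 + 36666 + 11675 + 49920 + 16354 = 421641
Sum of weights = 932 + 462 + 1658 + 1405 + 2222 + 853 + 573 + 1617 + 1358 + 467 + 1920 + 962 = 14429
Weighted mean = 421641 / 14429 = 29.221776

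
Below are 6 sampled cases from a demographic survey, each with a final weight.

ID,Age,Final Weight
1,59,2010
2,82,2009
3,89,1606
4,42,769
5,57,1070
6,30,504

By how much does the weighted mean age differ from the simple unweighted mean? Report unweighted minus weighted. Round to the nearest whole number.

Unweighted sum = 59 + 82 + 89 + 42 + 57 + 30 = 359
Unweighted mean = 359 / 6 = 59.833333
Weighted sum = 59×2010 + 82×2009 + 89×1606 + 42×769 + 57×1070 + 30×504
  = 118590 + 164738 + 142934 + 32298 + 60990 + 15120 = 534670
Sum of weights = 7968
Weighted mean = 534670 / 7968 = 67.102159
Difference (unweighted minus weighted) = -7.2688253

-7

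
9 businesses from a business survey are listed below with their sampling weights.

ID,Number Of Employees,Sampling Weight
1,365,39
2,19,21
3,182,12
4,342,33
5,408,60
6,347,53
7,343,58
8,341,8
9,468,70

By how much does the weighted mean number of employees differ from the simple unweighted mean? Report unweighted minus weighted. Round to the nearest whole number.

-44

Unweighted sum = 365 + 19 + 182 + 342 + 408 + 347 + 343 + 341 + 468 = 2815
Unweighted mean = 2815 / 9 = 312.77778
Weighted sum = 365×39 + 19×21 + 182×12 + 342×33 + 408×60 + 347×53 + 343×58 + 341×8 + 468×70
  = 126357
Sum of weights = 39 + 21 + 12 + 33 + 60 + 53 + 58 + 8 + 70 = 354
Weighted mean = 126357 / 354 = 356.94068
Difference (unweighted minus weighted) = -44.1629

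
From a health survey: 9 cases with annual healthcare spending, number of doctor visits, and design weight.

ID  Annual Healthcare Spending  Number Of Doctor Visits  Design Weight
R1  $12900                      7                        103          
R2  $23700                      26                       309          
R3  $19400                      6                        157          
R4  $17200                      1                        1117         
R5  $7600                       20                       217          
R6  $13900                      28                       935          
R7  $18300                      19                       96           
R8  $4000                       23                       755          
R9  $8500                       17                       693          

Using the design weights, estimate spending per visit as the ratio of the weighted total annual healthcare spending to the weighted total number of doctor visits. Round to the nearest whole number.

Σ wᵢ·y = 12900×103 + 23700×309 + 19400×157 + 17200×1117 + 7600×217 + 13900×935 + 18300×96 + 4000×755 + 8500×693
  = 1328700 + 7323300 + 3045800 + 19212400 + 1649200 + 12996500 + 1756800 + 3020000 + 5890500 = 56223200
Σ wᵢ·x = 72304
Ratio = 56223200 / 72304 = 777.5946

778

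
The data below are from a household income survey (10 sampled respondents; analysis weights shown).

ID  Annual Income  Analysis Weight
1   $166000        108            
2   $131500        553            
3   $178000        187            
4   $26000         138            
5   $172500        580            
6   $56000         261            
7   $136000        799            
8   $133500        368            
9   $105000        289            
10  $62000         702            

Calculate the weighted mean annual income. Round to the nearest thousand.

119000

Weighted sum = 166000×108 + 131500×553 + 178000×187 + 26000×138 + 172500×580 + 56000×261 + 136000×799 + 133500×368 + 105000×289 + 62000×702
  = 473848500
Sum of weights = 108 + 553 + 187 + 138 + 580 + 261 + 799 + 368 + 289 + 702 = 3985
Weighted mean = 473848500 / 3985 = 118908.03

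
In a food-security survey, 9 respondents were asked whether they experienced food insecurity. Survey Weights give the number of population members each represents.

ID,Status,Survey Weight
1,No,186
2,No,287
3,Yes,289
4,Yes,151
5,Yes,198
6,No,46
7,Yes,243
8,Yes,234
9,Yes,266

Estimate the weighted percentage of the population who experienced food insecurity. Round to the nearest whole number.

73

Sum of weights for 'Yes' = 289 + 151 + 198 + 243 + 234 + 266 = 1381
Total weight = 186 + 287 + 289 + 151 + 198 + 46 + 243 + 234 + 266 = 1900
Weighted proportion = 1381 / 1900 = 0.72684211 → 72.684211%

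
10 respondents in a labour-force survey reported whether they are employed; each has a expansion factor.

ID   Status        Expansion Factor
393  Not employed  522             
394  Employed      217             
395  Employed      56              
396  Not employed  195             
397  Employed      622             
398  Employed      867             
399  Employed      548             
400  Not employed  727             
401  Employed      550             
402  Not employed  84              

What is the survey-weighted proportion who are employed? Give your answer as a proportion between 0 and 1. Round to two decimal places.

0.65

Sum of weights for 'Employed' = 217 + 56 + 622 + 867 + 548 + 550 = 2860
Total weight = 522 + 217 + 56 + 195 + 622 + 867 + 548 + 727 + 550 + 84 = 4388
Weighted proportion = 2860 / 4388 = 0.65177758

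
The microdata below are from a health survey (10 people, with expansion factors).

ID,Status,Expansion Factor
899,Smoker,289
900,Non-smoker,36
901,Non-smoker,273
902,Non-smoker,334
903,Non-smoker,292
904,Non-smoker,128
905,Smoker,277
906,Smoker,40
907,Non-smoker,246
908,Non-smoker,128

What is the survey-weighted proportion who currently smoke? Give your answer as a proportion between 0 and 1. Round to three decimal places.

0.297

Sum of weights for 'Smoker' = 289 + 277 + 40 = 606
Total weight = 289 + 36 + 273 + 334 + 292 + 128 + 277 + 40 + 246 + 128 = 2043
Weighted proportion = 606 / 2043 = 0.29662261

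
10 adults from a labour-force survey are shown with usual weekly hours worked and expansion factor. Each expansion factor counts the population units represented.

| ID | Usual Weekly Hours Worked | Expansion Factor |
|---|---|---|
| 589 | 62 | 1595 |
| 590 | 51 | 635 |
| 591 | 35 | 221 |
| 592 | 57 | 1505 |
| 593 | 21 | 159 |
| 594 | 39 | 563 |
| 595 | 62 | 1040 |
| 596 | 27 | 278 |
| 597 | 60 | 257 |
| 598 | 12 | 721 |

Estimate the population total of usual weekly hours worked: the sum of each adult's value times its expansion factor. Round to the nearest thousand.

346000

Weighted total = 62×1595 + 51×635 + 35×221 + 57×1505 + 21×159 + 39×563 + 62×1040 + 27×278 + 60×257 + 12×721
  = 98890 + 32385 + 7735 + 85785 + 3339 + 21957 + 64480 + 7506 + 15420 + 8652 = 346149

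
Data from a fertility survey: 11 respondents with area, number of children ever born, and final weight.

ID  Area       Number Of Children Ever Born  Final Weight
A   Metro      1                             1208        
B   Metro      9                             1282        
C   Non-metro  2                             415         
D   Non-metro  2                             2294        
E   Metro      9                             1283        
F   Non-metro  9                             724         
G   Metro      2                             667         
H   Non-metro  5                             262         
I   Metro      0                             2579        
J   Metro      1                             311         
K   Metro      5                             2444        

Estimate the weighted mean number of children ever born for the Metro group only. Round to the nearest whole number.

Metro rows: A, B, E, G, I, J, K
Weighted sum = 1×1208 + 9×1282 + 9×1283 + 2×667 + 0×2579 + 1×311 + 5×2444
  = 38158
Sum of weights = 1208 + 1282 + 1283 + 667 + 2579 + 311 + 2444 = 9774
Weighted mean = 38158 / 9774 = 3.9040311

4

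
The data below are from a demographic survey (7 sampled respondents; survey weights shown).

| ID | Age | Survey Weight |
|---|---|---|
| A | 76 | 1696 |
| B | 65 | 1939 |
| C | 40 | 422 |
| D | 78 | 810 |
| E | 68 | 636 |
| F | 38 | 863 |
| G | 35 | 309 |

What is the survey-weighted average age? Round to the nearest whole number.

Weighted sum = 76×1696 + 65×1939 + 40×422 + 78×810 + 68×636 + 38×863 + 35×309
  = 128896 + 126035 + 16880 + 63180 + 43248 + 32794 + 10815 = 421848
Sum of weights = 1696 + 1939 + 422 + 810 + 636 + 863 + 309 = 6675
Weighted mean = 421848 / 6675 = 63.198202

63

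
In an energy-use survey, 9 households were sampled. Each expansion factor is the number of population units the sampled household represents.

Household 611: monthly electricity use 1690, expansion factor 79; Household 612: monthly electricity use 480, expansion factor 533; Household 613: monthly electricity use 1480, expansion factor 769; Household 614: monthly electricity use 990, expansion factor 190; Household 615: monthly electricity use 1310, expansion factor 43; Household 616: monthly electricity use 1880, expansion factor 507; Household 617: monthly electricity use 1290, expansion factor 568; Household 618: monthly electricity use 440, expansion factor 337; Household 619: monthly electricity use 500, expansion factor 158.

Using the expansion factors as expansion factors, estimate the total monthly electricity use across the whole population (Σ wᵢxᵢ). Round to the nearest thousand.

3685000

Weighted total = 1690×79 + 480×533 + 1480×769 + 990×190 + 1310×43 + 1880×507 + 1290×568 + 440×337 + 500×158
  = 3685060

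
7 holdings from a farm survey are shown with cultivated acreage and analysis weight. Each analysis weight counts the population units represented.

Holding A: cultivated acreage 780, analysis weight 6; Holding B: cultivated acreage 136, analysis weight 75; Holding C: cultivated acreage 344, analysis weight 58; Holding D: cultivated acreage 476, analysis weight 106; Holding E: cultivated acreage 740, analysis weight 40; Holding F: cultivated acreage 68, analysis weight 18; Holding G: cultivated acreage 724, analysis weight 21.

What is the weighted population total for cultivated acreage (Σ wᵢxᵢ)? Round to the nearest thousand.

Weighted total = 780×6 + 136×75 + 344×58 + 476×106 + 740×40 + 68×18 + 724×21
  = 4680 + 10200 + 19952 + 50456 + 29600 + 1224 + 15204 = 131316

131000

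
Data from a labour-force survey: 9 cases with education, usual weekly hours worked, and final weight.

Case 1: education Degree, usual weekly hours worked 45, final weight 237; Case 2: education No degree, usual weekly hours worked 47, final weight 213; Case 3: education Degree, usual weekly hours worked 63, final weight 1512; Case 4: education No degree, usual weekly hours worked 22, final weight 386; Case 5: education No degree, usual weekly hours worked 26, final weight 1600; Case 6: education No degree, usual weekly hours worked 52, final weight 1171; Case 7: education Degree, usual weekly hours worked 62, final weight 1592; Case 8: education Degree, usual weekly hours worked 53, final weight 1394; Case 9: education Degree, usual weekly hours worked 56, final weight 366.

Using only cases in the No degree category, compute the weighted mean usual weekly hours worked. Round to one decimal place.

35.9

No degree rows: 2, 4, 5, 6
Weighted sum = 120995
Sum of weights = 213 + 386 + 1600 + 1171 = 3370
Weighted mean = 120995 / 3370 = 35.903561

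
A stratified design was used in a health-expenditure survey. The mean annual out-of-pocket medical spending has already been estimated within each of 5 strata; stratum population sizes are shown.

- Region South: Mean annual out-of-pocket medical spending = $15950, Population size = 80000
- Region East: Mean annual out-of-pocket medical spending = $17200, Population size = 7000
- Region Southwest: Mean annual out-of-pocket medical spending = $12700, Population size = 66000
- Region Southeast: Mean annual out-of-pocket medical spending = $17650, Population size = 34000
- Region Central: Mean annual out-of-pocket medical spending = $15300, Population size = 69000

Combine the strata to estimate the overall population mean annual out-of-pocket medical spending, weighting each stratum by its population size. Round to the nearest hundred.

Σ Nₕ·x̄ₕ = 15950×80000 + 17200×7000 + 12700×66000 + 17650×34000 + 15300×69000
  = 1276000000 + 120400000 + 838200000 + 600100000 + 1055700000 = 3890400000
Σ Nₕ = 80000 + 7000 + 66000 + 34000 + 69000 = 256000
Overall mean = 3890400000 / 256000 = 15196.875

15200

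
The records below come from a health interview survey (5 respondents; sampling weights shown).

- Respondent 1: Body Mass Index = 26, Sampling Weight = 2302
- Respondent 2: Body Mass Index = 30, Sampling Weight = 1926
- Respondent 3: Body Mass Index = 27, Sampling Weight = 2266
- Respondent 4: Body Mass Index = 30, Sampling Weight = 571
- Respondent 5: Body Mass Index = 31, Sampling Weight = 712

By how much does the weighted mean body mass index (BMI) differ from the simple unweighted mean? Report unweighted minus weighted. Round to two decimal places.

Unweighted sum = 26 + 30 + 27 + 30 + 31 = 144
Unweighted mean = 144 / 5 = 28.8
Weighted sum = 26×2302 + 30×1926 + 27×2266 + 30×571 + 31×712
  = 59852 + 57780 + 61182 + 17130 + 22072 = 218016
Sum of weights = 7777
Weighted mean = 218016 / 7777 = 28.033432
Difference (unweighted minus weighted) = 0.76656809

0.77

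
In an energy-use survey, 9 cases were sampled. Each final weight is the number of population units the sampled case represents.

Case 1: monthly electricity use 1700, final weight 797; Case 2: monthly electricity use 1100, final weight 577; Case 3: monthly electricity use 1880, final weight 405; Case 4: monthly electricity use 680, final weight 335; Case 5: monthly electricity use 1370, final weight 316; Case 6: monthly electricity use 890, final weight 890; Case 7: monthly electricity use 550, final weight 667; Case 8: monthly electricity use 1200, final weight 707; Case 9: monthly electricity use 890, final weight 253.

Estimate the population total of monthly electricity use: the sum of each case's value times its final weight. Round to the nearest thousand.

5644000

Weighted total = 1700×797 + 1100×577 + 1880×405 + 680×335 + 1370×316 + 890×890 + 550×667 + 1200×707 + 890×253
  = 5644240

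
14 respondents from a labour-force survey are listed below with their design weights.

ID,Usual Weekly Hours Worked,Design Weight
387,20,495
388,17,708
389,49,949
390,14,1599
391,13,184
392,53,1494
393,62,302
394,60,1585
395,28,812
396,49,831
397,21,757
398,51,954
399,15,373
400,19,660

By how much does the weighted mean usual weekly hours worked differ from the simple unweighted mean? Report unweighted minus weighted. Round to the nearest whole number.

-3

Unweighted sum = 471
Unweighted mean = 471 / 14 = 33.642857
Weighted sum = 432362
Sum of weights = 11703
Weighted mean = 432362 / 11703 = 36.944544
Difference (unweighted minus weighted) = -3.301687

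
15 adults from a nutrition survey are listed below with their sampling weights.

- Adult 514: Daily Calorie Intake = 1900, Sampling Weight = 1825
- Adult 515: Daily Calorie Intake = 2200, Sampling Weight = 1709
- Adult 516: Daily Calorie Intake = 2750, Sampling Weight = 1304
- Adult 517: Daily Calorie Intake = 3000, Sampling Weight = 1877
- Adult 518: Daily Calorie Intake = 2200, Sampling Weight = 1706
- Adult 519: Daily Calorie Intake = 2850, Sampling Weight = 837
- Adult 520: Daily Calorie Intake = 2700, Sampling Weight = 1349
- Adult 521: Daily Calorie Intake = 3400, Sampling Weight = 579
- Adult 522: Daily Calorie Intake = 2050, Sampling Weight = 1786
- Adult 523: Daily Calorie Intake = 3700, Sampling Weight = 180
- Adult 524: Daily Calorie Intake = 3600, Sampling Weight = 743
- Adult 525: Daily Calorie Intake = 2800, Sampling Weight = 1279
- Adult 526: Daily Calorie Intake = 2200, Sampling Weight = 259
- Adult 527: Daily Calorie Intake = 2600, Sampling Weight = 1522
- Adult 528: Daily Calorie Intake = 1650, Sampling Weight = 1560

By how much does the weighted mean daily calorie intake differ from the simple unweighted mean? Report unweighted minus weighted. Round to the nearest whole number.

162

Unweighted sum = 39600
Unweighted mean = 39600 / 15 = 2640
Weighted sum = 45878150
Sum of weights = 18515
Weighted mean = 45878150 / 18515 = 2477.8909
Difference (unweighted minus weighted) = 162.1091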